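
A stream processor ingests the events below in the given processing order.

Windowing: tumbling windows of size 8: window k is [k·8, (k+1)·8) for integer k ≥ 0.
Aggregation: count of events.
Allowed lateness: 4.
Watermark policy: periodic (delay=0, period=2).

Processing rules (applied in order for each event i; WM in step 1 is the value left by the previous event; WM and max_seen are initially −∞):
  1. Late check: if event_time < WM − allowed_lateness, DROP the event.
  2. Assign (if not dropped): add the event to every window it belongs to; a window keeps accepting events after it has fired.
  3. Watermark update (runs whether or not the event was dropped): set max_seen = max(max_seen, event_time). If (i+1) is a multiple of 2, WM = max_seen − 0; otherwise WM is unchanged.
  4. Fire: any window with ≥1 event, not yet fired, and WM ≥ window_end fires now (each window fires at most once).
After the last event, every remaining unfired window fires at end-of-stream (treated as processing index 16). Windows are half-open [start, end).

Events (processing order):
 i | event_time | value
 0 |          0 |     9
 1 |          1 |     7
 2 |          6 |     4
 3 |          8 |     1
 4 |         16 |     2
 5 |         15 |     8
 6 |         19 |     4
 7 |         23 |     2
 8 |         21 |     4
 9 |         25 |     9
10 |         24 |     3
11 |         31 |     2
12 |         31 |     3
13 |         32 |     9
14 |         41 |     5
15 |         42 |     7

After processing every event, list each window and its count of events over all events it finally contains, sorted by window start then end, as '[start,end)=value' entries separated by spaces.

i=0 t=0 v=9: → [0,8); WM=−∞
i=1 t=1 v=7: → [0,8); WM=1
i=2 t=6 v=4: → [0,8); WM=1
i=3 t=8 v=1: → [8,16); WM=8; [0,8) fires=3
i=4 t=16 v=2: → [16,24); WM=8
i=5 t=15 v=8: → [8,16); WM=16; [8,16) fires=2
i=6 t=19 v=4: → [16,24); WM=16
i=7 t=23 v=2: → [16,24); WM=23
i=8 t=21 v=4: → [16,24); WM=23
i=9 t=25 v=9: → [24,32); WM=25; [16,24) fires=4
i=10 t=24 v=3: → [24,32); WM=25
i=11 t=31 v=2: → [24,32); WM=31
i=12 t=31 v=3: → [24,32); WM=31
i=13 t=32 v=9: → [32,40); WM=32; [24,32) fires=4
i=14 t=41 v=5: → [40,48); WM=32
i=15 t=42 v=7: → [40,48); WM=42; [32,40) fires=1

[0,8)=3 [8,16)=2 [16,24)=4 [24,32)=4 [32,40)=1 [40,48)=2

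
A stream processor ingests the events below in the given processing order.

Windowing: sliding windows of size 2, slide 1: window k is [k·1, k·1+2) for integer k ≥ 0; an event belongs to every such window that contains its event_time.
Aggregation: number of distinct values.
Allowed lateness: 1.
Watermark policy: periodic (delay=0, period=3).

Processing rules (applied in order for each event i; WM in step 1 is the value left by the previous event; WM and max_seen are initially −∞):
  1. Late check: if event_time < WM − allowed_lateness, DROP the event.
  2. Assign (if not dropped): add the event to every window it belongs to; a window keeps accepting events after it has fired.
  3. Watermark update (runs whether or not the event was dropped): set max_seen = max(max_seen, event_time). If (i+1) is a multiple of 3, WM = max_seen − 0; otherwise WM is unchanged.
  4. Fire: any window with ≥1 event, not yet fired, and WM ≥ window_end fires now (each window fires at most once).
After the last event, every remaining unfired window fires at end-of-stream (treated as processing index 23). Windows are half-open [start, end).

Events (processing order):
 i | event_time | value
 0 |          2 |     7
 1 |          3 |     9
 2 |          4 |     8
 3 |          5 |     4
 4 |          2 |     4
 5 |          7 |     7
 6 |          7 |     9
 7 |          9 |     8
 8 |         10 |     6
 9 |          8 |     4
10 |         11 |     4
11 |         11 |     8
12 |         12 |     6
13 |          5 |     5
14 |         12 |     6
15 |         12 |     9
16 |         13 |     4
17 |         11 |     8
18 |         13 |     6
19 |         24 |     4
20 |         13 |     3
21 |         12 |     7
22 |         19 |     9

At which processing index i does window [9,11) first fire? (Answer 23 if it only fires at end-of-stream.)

i=0 t=2 v=7: → [2,4),[1,3); WM=−∞
i=1 t=3 v=9: → [3,5),[2,4); WM=−∞
i=2 t=4 v=8: → [4,6),[3,5); WM=4; [1,3) fires=1 [2,4) fires=2
i=3 t=5 v=4: → [5,7),[4,6); WM=4
i=4 t=2 v=4: DROP (t<4-1); WM=4
i=5 t=7 v=7: → [7,9),[6,8); WM=7; [3,5) fires=2 [4,6) fires=2 [5,7) fires=1
i=6 t=7 v=9: → [7,9),[6,8); WM=7
i=7 t=9 v=8: → [9,11),[8,10); WM=7
i=8 t=10 v=6: → [10,12),[9,11); WM=10; [6,8) fires=2 [7,9) fires=2 [8,10) fires=1
i=9 t=8 v=4: DROP (t<10-1); WM=10
i=10 t=11 v=4: → [11,13),[10,12); WM=10
i=11 t=11 v=8: → [11,13),[10,12); WM=11; [9,11) fires=2
i=12 t=12 v=6: → [12,14),[11,13); WM=11
i=13 t=5 v=5: DROP (t<11-1); WM=11
i=14 t=12 v=6: → [12,14),[11,13); WM=12; [10,12) fires=3
i=15 t=12 v=9: → [12,14),[11,13); WM=12
i=16 t=13 v=4: → [13,15),[12,14); WM=12
i=17 t=11 v=8: → [11,13),[10,12); WM=13; [11,13) fires=4
i=18 t=13 v=6: → [13,15),[12,14); WM=13
i=19 t=24 v=4: → [24,26),[23,25); WM=13
i=20 t=13 v=3: → [13,15),[12,14); WM=24; [12,14) fires=4 [13,15) fires=3
i=21 t=12 v=7: DROP (t<24-1); WM=24
i=22 t=19 v=9: DROP (t<24-1); WM=24

11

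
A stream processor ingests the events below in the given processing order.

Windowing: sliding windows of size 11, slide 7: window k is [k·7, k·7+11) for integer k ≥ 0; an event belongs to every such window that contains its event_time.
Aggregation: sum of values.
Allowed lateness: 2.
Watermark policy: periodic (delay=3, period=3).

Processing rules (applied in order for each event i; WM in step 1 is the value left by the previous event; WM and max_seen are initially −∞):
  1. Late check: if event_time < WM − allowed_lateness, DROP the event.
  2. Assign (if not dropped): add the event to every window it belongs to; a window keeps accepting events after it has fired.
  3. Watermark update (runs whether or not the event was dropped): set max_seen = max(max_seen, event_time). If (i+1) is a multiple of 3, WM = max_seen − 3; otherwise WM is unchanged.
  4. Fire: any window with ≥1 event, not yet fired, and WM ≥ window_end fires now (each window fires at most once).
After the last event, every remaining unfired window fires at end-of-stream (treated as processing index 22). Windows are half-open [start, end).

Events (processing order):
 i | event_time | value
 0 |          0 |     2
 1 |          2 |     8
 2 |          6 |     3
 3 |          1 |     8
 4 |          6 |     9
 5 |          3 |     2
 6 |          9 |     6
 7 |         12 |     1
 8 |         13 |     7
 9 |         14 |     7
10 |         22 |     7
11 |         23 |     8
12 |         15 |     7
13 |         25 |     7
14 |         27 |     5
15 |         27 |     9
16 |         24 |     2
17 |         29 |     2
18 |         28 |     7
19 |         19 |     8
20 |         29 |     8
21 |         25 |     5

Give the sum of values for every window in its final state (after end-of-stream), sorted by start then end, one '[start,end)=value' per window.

i=0 t=0 v=2: → [0,11); WM=−∞
i=1 t=2 v=8: → [0,11); WM=−∞
i=2 t=6 v=3: → [0,11); WM=3
i=3 t=1 v=8: → [0,11); WM=3
i=4 t=6 v=9: → [0,11); WM=3
i=5 t=3 v=2: → [0,11); WM=3
i=6 t=9 v=6: → [7,18),[0,11); WM=3
i=7 t=12 v=1: → [7,18); WM=3
i=8 t=13 v=7: → [7,18); WM=10
i=9 t=14 v=7: → [14,25),[7,18); WM=10
i=10 t=22 v=7: → [21,32),[14,25); WM=10
i=11 t=23 v=8: → [21,32),[14,25); WM=20; [0,11) fires=38 [7,18) fires=21
i=12 t=15 v=7: DROP (t<20-2); WM=20
i=13 t=25 v=7: → [21,32); WM=20
i=14 t=27 v=5: → [21,32); WM=24
i=15 t=27 v=9: → [21,32); WM=24
i=16 t=24 v=2: → [21,32),[14,25); WM=24
i=17 t=29 v=2: → [28,39),[21,32); WM=26; [14,25) fires=24
i=18 t=28 v=7: → [28,39),[21,32); WM=26
i=19 t=19 v=8: DROP (t<26-2); WM=26
i=20 t=29 v=8: → [28,39),[21,32); WM=26
i=21 t=25 v=5: → [21,32); WM=26

[0,11)=38 [7,18)=21 [14,25)=24 [21,32)=60 [28,39)=17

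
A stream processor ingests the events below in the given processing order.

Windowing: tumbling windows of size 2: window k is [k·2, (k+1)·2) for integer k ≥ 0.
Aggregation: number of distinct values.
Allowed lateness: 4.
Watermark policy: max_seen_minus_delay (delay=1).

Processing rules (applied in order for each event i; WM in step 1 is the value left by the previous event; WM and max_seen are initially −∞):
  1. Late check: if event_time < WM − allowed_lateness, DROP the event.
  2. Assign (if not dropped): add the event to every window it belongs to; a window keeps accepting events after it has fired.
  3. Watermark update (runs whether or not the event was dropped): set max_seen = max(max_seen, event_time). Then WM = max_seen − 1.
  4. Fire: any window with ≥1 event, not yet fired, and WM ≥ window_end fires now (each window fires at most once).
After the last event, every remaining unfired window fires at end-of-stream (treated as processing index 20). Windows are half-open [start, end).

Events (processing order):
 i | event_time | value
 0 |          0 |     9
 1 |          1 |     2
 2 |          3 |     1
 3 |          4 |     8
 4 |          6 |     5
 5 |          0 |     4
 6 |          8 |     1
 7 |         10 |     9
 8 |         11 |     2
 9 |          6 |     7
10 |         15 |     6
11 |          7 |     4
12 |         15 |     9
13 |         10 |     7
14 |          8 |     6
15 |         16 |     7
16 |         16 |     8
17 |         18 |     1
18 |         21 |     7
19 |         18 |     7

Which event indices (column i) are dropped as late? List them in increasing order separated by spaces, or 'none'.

i=0 t=0 v=9: → [0,2); WM=-1
i=1 t=1 v=2: → [0,2); WM=0
i=2 t=3 v=1: → [2,4); WM=2; [0,2) fires=2
i=3 t=4 v=8: → [4,6); WM=3
i=4 t=6 v=5: → [6,8); WM=5; [2,4) fires=1
i=5 t=0 v=4: DROP (t<5-4); WM=5
i=6 t=8 v=1: → [8,10); WM=7; [4,6) fires=1
i=7 t=10 v=9: → [10,12); WM=9; [6,8) fires=1
i=8 t=11 v=2: → [10,12); WM=10; [8,10) fires=1
i=9 t=6 v=7: → [6,8); WM=10
i=10 t=15 v=6: → [14,16); WM=14; [10,12) fires=2
i=11 t=7 v=4: DROP (t<14-4); WM=14
i=12 t=15 v=9: → [14,16); WM=14
i=13 t=10 v=7: → [10,12); WM=14
i=14 t=8 v=6: DROP (t<14-4); WM=14
i=15 t=16 v=7: → [16,18); WM=15
i=16 t=16 v=8: → [16,18); WM=15
i=17 t=18 v=1: → [18,20); WM=17; [14,16) fires=2
i=18 t=21 v=7: → [20,22); WM=20; [16,18) fires=2 [18,20) fires=1
i=19 t=18 v=7: → [18,20); WM=20

5 11 14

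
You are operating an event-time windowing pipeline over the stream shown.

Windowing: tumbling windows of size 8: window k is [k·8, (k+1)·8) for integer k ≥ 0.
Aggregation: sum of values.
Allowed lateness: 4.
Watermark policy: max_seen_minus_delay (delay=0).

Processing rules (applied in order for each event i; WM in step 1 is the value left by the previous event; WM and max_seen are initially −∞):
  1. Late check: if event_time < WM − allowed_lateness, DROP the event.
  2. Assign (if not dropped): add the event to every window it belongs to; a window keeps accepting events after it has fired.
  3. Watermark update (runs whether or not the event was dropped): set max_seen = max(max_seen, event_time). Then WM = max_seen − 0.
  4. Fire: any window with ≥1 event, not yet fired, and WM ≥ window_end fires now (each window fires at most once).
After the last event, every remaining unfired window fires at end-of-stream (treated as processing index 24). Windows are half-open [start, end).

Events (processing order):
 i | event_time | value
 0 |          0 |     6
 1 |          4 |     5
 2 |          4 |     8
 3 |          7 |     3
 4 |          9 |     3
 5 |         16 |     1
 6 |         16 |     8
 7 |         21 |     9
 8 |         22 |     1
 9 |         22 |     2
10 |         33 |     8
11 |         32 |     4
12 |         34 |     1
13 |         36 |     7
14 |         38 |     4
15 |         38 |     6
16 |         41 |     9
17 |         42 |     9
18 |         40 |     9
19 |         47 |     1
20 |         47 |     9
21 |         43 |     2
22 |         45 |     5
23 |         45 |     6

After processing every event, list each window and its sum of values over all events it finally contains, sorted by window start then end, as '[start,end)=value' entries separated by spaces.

[0,8)=22 [8,16)=3 [16,24)=21 [32,40)=30 [40,48)=50

i=0 t=0 v=6: → [0,8); WM=0
i=1 t=4 v=5: → [0,8); WM=4
i=2 t=4 v=8: → [0,8); WM=4
i=3 t=7 v=3: → [0,8); WM=7
i=4 t=9 v=3: → [8,16); WM=9; [0,8) fires=22
i=5 t=16 v=1: → [16,24); WM=16; [8,16) fires=3
i=6 t=16 v=8: → [16,24); WM=16
i=7 t=21 v=9: → [16,24); WM=21
i=8 t=22 v=1: → [16,24); WM=22
i=9 t=22 v=2: → [16,24); WM=22
i=10 t=33 v=8: → [32,40); WM=33; [16,24) fires=21
i=11 t=32 v=4: → [32,40); WM=33
i=12 t=34 v=1: → [32,40); WM=34
i=13 t=36 v=7: → [32,40); WM=36
i=14 t=38 v=4: → [32,40); WM=38
i=15 t=38 v=6: → [32,40); WM=38
i=16 t=41 v=9: → [40,48); WM=41; [32,40) fires=30
i=17 t=42 v=9: → [40,48); WM=42
i=18 t=40 v=9: → [40,48); WM=42
i=19 t=47 v=1: → [40,48); WM=47
i=20 t=47 v=9: → [40,48); WM=47
i=21 t=43 v=2: → [40,48); WM=47
i=22 t=45 v=5: → [40,48); WM=47
i=23 t=45 v=6: → [40,48); WM=47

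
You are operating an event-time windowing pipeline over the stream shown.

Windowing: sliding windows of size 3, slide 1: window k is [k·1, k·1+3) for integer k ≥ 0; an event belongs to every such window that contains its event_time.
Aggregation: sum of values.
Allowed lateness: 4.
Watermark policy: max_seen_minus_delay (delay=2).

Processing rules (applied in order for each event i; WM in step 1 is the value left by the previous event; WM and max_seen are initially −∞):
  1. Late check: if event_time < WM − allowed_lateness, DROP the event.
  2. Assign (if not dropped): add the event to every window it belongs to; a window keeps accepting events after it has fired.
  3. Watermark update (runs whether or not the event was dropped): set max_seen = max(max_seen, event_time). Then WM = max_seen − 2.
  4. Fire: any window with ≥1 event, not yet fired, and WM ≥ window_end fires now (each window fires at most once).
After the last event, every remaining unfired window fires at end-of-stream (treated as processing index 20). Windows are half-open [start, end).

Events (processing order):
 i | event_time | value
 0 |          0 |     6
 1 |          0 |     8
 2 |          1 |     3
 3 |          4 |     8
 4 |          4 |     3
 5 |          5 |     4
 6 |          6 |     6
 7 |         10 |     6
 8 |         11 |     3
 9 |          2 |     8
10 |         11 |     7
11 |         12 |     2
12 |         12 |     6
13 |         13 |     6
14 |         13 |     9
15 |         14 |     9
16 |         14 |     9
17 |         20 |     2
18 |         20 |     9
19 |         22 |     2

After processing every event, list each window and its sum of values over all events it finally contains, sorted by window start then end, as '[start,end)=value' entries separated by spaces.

[0,3)=17 [1,4)=3 [2,5)=11 [3,6)=15 [4,7)=21 [5,8)=10 [6,9)=6 [8,11)=6 [9,12)=16 [10,13)=24 [11,14)=33 [12,15)=41 [13,16)=33 [14,17)=18 [18,21)=11 [19,22)=11 [20,23)=13 [21,24)=2 [22,25)=2

i=0 t=0 v=6: → [0,3); WM=-2
i=1 t=0 v=8: → [0,3); WM=-2
i=2 t=1 v=3: → [1,4),[0,3); WM=-1
i=3 t=4 v=8: → [4,7),[3,6),[2,5); WM=2
i=4 t=4 v=3: → [4,7),[3,6),[2,5); WM=2
i=5 t=5 v=4: → [5,8),[4,7),[3,6); WM=3; [0,3) fires=17
i=6 t=6 v=6: → [6,9),[5,8),[4,7); WM=4; [1,4) fires=3
i=7 t=10 v=6: → [10,13),[9,12),[8,11); WM=8; [2,5) fires=11 [3,6) fires=15 [4,7) fires=21 [5,8) fires=10
i=8 t=11 v=3: → [11,14),[10,13),[9,12); WM=9; [6,9) fires=6
i=9 t=2 v=8: DROP (t<9-4); WM=9
i=10 t=11 v=7: → [11,14),[10,13),[9,12); WM=9
i=11 t=12 v=2: → [12,15),[11,14),[10,13); WM=10
i=12 t=12 v=6: → [12,15),[11,14),[10,13); WM=10
i=13 t=13 v=6: → [13,16),[12,15),[11,14); WM=11; [8,11) fires=6
i=14 t=13 v=9: → [13,16),[12,15),[11,14); WM=11
i=15 t=14 v=9: → [14,17),[13,16),[12,15); WM=12; [9,12) fires=16
i=16 t=14 v=9: → [14,17),[13,16),[12,15); WM=12
i=17 t=20 v=2: → [20,23),[19,22),[18,21); WM=18; [10,13) fires=24 [11,14) fires=33 [12,15) fires=41 [13,16) fires=33 [14,17) fires=18
i=18 t=20 v=9: → [20,23),[19,22),[18,21); WM=18
i=19 t=22 v=2: → [22,25),[21,24),[20,23); WM=20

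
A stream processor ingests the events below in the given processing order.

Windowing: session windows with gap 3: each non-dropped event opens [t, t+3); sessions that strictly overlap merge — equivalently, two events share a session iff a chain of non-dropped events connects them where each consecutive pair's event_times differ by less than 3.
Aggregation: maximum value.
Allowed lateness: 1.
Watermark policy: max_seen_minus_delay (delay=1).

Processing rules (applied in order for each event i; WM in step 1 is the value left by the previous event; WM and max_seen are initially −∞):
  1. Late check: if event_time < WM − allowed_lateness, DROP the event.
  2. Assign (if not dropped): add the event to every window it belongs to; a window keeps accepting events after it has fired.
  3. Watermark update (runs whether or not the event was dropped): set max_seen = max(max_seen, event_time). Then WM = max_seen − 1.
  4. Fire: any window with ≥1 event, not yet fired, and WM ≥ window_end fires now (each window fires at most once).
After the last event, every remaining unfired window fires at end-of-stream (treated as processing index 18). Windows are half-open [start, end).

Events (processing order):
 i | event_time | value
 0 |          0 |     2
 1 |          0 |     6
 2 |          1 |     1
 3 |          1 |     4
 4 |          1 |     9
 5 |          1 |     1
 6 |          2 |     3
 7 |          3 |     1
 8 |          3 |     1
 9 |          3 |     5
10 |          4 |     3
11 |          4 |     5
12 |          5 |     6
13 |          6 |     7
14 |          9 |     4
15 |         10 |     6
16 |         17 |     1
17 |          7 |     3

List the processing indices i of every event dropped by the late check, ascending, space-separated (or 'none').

i=0 t=0 v=2: → [0,3); WM=-1
i=1 t=0 v=6: → [0,3); WM=-1
i=2 t=1 v=1: → [0,4); WM=0
i=3 t=1 v=4: → [0,4); WM=0
i=4 t=1 v=9: → [0,4); WM=0
i=5 t=1 v=1: → [0,4); WM=0
i=6 t=2 v=3: → [0,5); WM=1
i=7 t=3 v=1: → [0,6); WM=2
i=8 t=3 v=1: → [0,6); WM=2
i=9 t=3 v=5: → [0,6); WM=2
i=10 t=4 v=3: → [0,7); WM=3
i=11 t=4 v=5: → [0,7); WM=3
i=12 t=5 v=6: → [0,8); WM=4
i=13 t=6 v=7: → [0,9); WM=5
i=14 t=9 v=4: → [9,12); WM=8
i=15 t=10 v=6: → [9,13); WM=9
i=16 t=17 v=1: → [17,20); WM=16
i=17 t=7 v=3: DROP (t<16-1); WM=16

17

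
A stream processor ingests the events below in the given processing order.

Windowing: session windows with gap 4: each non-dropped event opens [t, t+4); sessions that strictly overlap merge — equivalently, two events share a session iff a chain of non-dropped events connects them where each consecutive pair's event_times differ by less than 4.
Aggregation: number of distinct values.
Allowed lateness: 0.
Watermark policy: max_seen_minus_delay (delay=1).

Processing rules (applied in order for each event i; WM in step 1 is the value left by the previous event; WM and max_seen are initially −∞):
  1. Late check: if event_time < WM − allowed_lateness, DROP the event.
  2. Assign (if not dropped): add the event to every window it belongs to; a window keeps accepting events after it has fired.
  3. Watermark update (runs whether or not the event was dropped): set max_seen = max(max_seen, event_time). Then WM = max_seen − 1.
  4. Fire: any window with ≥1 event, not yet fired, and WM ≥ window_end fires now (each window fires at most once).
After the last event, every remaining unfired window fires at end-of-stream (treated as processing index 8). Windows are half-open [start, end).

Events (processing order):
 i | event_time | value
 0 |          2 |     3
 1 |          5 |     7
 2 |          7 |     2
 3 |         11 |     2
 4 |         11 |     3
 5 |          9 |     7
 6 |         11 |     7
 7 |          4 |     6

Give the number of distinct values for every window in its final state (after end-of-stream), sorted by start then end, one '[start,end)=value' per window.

i=0 t=2 v=3: → [2,6); WM=1
i=1 t=5 v=7: → [2,9); WM=4
i=2 t=7 v=2: → [2,11); WM=6
i=3 t=11 v=2: → [11,15); WM=10
i=4 t=11 v=3: → [11,15); WM=10
i=5 t=9 v=7: DROP (t<10-0); WM=10
i=6 t=11 v=7: → [11,15); WM=10
i=7 t=4 v=6: DROP (t<10-0); WM=10

[2,11)=3 [11,15)=3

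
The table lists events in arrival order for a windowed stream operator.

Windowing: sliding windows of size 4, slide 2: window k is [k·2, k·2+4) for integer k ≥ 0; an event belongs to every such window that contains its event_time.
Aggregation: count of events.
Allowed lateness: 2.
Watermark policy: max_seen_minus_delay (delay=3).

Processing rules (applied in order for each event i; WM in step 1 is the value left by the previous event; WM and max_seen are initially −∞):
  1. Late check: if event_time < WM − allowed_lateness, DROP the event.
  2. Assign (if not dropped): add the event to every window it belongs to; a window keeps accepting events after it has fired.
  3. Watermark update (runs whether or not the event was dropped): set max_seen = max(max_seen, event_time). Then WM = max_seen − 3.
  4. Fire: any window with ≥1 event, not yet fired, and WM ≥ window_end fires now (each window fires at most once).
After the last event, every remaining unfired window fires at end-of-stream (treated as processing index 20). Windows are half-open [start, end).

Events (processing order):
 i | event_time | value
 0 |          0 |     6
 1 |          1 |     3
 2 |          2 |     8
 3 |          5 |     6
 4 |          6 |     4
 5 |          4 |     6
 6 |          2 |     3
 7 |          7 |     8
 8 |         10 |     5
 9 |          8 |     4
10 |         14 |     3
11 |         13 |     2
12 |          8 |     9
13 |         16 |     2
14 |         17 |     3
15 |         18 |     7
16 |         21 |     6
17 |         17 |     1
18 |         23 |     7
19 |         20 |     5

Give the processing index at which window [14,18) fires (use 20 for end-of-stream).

16

i=0 t=0 v=6: → [0,4); WM=-3
i=1 t=1 v=3: → [0,4); WM=-2
i=2 t=2 v=8: → [2,6),[0,4); WM=-1
i=3 t=5 v=6: → [4,8),[2,6); WM=2
i=4 t=6 v=4: → [6,10),[4,8); WM=3
i=5 t=4 v=6: → [4,8),[2,6); WM=3
i=6 t=2 v=3: → [2,6),[0,4); WM=3
i=7 t=7 v=8: → [6,10),[4,8); WM=4; [0,4) fires=4
i=8 t=10 v=5: → [10,14),[8,12); WM=7; [2,6) fires=4
i=9 t=8 v=4: → [8,12),[6,10); WM=7
i=10 t=14 v=3: → [14,18),[12,16); WM=11; [4,8) fires=4 [6,10) fires=3
i=11 t=13 v=2: → [12,16),[10,14); WM=11
i=12 t=8 v=9: DROP (t<11-2); WM=11
i=13 t=16 v=2: → [16,20),[14,18); WM=13; [8,12) fires=2
i=14 t=17 v=3: → [16,20),[14,18); WM=14; [10,14) fires=2
i=15 t=18 v=7: → [18,22),[16,20); WM=15
i=16 t=21 v=6: → [20,24),[18,22); WM=18; [12,16) fires=2 [14,18) fires=3
i=17 t=17 v=1: → [16,20),[14,18); WM=18
i=18 t=23 v=7: → [22,26),[20,24); WM=20; [16,20) fires=4
i=19 t=20 v=5: → [20,24),[18,22); WM=20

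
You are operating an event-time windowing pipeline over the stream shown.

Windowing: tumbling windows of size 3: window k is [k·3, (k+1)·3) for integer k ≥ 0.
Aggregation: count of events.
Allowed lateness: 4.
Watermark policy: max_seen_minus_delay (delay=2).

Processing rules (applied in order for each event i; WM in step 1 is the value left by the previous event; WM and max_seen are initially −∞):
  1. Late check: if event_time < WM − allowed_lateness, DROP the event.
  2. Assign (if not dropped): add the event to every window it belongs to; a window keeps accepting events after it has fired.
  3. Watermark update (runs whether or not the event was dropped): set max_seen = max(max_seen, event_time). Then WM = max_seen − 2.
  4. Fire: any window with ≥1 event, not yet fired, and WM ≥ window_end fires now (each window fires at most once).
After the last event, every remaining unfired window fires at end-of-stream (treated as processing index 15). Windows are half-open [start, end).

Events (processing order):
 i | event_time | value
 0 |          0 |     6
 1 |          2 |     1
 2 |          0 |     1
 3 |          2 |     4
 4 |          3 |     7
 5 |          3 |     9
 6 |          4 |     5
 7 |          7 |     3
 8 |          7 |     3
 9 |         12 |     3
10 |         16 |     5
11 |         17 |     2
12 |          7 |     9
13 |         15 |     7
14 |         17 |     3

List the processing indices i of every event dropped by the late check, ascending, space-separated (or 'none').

i=0 t=0 v=6: → [0,3); WM=-2
i=1 t=2 v=1: → [0,3); WM=0
i=2 t=0 v=1: → [0,3); WM=0
i=3 t=2 v=4: → [0,3); WM=0
i=4 t=3 v=7: → [3,6); WM=1
i=5 t=3 v=9: → [3,6); WM=1
i=6 t=4 v=5: → [3,6); WM=2
i=7 t=7 v=3: → [6,9); WM=5; [0,3) fires=4
i=8 t=7 v=3: → [6,9); WM=5
i=9 t=12 v=3: → [12,15); WM=10; [3,6) fires=3 [6,9) fires=2
i=10 t=16 v=5: → [15,18); WM=14
i=11 t=17 v=2: → [15,18); WM=15; [12,15) fires=1
i=12 t=7 v=9: DROP (t<15-4); WM=15
i=13 t=15 v=7: → [15,18); WM=15
i=14 t=17 v=3: → [15,18); WM=15

12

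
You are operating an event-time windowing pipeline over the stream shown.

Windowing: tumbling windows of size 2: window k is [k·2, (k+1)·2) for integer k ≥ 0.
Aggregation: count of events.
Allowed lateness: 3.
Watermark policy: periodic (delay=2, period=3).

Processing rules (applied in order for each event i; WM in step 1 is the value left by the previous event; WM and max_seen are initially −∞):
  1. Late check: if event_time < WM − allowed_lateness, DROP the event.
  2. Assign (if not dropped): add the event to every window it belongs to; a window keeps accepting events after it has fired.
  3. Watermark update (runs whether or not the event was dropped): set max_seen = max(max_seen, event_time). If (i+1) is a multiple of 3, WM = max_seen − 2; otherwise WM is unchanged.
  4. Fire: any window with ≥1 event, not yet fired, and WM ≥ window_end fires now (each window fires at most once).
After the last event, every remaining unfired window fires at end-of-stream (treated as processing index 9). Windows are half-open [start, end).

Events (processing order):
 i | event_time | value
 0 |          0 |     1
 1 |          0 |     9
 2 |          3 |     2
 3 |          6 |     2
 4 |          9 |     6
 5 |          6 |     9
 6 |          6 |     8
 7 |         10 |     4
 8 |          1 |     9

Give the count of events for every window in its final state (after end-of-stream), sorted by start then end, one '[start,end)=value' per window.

i=0 t=0 v=1: → [0,2); WM=−∞
i=1 t=0 v=9: → [0,2); WM=−∞
i=2 t=3 v=2: → [2,4); WM=1
i=3 t=6 v=2: → [6,8); WM=1
i=4 t=9 v=6: → [8,10); WM=1
i=5 t=6 v=9: → [6,8); WM=7; [0,2) fires=2 [2,4) fires=1
i=6 t=6 v=8: → [6,8); WM=7
i=7 t=10 v=4: → [10,12); WM=7
i=8 t=1 v=9: DROP (t<7-3); WM=8; [6,8) fires=3

[0,2)=2 [2,4)=1 [6,8)=3 [8,10)=1 [10,12)=1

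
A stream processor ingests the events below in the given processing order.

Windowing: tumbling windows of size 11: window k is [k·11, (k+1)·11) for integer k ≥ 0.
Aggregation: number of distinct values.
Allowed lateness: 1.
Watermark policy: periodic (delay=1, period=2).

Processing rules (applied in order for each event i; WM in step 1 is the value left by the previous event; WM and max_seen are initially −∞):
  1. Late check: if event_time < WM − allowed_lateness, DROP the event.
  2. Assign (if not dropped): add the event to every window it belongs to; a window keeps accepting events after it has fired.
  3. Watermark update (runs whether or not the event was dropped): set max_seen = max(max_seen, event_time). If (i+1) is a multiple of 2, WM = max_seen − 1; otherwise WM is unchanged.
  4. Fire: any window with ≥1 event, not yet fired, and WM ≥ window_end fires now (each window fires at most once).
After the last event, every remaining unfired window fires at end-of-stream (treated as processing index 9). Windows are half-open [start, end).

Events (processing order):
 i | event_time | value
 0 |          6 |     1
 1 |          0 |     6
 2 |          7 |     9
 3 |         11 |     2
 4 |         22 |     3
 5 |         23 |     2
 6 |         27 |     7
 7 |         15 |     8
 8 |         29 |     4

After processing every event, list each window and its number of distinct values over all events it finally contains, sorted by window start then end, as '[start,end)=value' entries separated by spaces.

i=0 t=6 v=1: → [0,11); WM=−∞
i=1 t=0 v=6: → [0,11); WM=5
i=2 t=7 v=9: → [0,11); WM=5
i=3 t=11 v=2: → [11,22); WM=10
i=4 t=22 v=3: → [22,33); WM=10
i=5 t=23 v=2: → [22,33); WM=22; [0,11) fires=3 [11,22) fires=1
i=6 t=27 v=7: → [22,33); WM=22
i=7 t=15 v=8: DROP (t<22-1); WM=26
i=8 t=29 v=4: → [22,33); WM=26

[0,11)=3 [11,22)=1 [22,33)=4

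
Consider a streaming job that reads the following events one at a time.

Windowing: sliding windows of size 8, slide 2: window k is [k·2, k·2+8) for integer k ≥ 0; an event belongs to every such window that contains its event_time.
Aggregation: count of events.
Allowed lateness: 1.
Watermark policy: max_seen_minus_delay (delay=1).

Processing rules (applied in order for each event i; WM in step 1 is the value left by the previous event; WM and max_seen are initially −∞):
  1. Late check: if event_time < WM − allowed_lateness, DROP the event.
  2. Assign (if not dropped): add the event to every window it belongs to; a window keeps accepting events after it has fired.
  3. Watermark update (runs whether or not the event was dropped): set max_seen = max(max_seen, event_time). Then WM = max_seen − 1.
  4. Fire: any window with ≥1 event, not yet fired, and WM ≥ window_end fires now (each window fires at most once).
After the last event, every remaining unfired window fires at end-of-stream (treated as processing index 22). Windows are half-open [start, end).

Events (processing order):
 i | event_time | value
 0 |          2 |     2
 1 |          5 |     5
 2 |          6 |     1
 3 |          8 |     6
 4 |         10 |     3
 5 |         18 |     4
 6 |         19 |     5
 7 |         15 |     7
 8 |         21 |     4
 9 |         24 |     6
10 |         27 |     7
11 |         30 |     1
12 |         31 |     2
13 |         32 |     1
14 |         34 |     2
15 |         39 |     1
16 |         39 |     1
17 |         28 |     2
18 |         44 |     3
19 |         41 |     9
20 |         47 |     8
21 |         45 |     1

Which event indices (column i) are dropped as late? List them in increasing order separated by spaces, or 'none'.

i=0 t=2 v=2: → [2,10),[0,8); WM=1
i=1 t=5 v=5: → [4,12),[2,10),[0,8); WM=4
i=2 t=6 v=1: → [6,14),[4,12),[2,10),[0,8); WM=5
i=3 t=8 v=6: → [8,16),[6,14),[4,12),[2,10); WM=7
i=4 t=10 v=3: → [10,18),[8,16),[6,14),[4,12); WM=9; [0,8) fires=3
i=5 t=18 v=4: → [18,26),[16,24),[14,22),[12,20); WM=17; [2,10) fires=4 [4,12) fires=4 [6,14) fires=3 [8,16) fires=2
i=6 t=19 v=5: → [18,26),[16,24),[14,22),[12,20); WM=18; [10,18) fires=1
i=7 t=15 v=7: DROP (t<18-1); WM=18
i=8 t=21 v=4: → [20,28),[18,26),[16,24),[14,22); WM=20; [12,20) fires=2
i=9 t=24 v=6: → [24,32),[22,30),[20,28),[18,26); WM=23; [14,22) fires=3
i=10 t=27 v=7: → [26,34),[24,32),[22,30),[20,28); WM=26; [16,24) fires=3 [18,26) fires=4
i=11 t=30 v=1: → [30,38),[28,36),[26,34),[24,32); WM=29; [20,28) fires=3
i=12 t=31 v=2: → [30,38),[28,36),[26,34),[24,32); WM=30; [22,30) fires=2
i=13 t=32 v=1: → [32,40),[30,38),[28,36),[26,34); WM=31
i=14 t=34 v=2: → [34,42),[32,40),[30,38),[28,36); WM=33; [24,32) fires=4
i=15 t=39 v=1: → [38,46),[36,44),[34,42),[32,40); WM=38; [26,34) fires=4 [28,36) fires=4 [30,38) fires=4
i=16 t=39 v=1: → [38,46),[36,44),[34,42),[32,40); WM=38
i=17 t=28 v=2: DROP (t<38-1); WM=38
i=18 t=44 v=3: → [44,52),[42,50),[40,48),[38,46); WM=43; [32,40) fires=4 [34,42) fires=3
i=19 t=41 v=9: DROP (t<43-1); WM=43
i=20 t=47 v=8: → [46,54),[44,52),[42,50),[40,48); WM=46; [36,44) fires=2 [38,46) fires=3
i=21 t=45 v=1: → [44,52),[42,50),[40,48),[38,46); WM=46

7 17 19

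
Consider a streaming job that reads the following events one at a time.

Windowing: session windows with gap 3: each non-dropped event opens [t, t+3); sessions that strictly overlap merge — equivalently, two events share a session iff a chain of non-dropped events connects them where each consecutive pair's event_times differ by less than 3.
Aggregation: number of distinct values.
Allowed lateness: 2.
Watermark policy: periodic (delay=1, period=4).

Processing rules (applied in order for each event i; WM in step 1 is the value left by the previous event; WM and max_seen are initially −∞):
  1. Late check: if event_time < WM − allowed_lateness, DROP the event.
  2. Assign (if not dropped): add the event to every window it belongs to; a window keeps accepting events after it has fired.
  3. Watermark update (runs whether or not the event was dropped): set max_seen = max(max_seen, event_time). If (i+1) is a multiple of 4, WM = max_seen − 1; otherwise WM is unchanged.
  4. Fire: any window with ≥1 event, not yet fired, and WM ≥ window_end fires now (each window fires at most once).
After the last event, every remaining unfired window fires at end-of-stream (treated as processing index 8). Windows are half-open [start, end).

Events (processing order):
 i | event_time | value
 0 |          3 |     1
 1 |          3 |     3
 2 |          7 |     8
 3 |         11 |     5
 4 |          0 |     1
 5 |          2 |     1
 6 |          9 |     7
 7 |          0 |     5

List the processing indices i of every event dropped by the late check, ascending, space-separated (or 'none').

i=0 t=3 v=1: → [3,6); WM=−∞
i=1 t=3 v=3: → [3,6); WM=−∞
i=2 t=7 v=8: → [7,10); WM=−∞
i=3 t=11 v=5: → [11,14); WM=10
i=4 t=0 v=1: DROP (t<10-2); WM=10
i=5 t=2 v=1: DROP (t<10-2); WM=10
i=6 t=9 v=7: → [7,14); WM=10
i=7 t=0 v=5: DROP (t<10-2); WM=10

4 5 7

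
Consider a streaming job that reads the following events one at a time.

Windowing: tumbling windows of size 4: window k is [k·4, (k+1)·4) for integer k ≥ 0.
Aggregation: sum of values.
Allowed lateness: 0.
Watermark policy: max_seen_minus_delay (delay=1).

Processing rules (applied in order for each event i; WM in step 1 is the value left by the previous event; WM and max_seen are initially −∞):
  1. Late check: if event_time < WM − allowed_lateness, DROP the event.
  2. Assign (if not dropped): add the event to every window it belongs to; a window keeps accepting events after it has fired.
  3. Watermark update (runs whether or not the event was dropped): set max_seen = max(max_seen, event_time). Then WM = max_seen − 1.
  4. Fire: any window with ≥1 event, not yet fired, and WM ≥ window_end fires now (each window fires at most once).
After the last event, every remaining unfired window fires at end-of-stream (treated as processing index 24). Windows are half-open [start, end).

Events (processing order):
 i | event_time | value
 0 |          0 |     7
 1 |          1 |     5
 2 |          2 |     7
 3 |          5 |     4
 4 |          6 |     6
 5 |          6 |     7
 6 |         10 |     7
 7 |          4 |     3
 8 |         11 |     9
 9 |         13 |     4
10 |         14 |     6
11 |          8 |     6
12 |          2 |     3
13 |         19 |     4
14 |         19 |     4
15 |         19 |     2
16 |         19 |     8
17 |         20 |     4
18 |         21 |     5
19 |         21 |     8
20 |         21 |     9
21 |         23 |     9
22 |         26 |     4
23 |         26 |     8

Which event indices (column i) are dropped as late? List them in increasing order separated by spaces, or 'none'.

i=0 t=0 v=7: → [0,4); WM=-1
i=1 t=1 v=5: → [0,4); WM=0
i=2 t=2 v=7: → [0,4); WM=1
i=3 t=5 v=4: → [4,8); WM=4; [0,4) fires=19
i=4 t=6 v=6: → [4,8); WM=5
i=5 t=6 v=7: → [4,8); WM=5
i=6 t=10 v=7: → [8,12); WM=9; [4,8) fires=17
i=7 t=4 v=3: DROP (t<9-0); WM=9
i=8 t=11 v=9: → [8,12); WM=10
i=9 t=13 v=4: → [12,16); WM=12; [8,12) fires=16
i=10 t=14 v=6: → [12,16); WM=13
i=11 t=8 v=6: DROP (t<13-0); WM=13
i=12 t=2 v=3: DROP (t<13-0); WM=13
i=13 t=19 v=4: → [16,20); WM=18; [12,16) fires=10
i=14 t=19 v=4: → [16,20); WM=18
i=15 t=19 v=2: → [16,20); WM=18
i=16 t=19 v=8: → [16,20); WM=18
i=17 t=20 v=4: → [20,24); WM=19
i=18 t=21 v=5: → [20,24); WM=20; [16,20) fires=18
i=19 t=21 v=8: → [20,24); WM=20
i=20 t=21 v=9: → [20,24); WM=20
i=21 t=23 v=9: → [20,24); WM=22
i=22 t=26 v=4: → [24,28); WM=25; [20,24) fires=35
i=23 t=26 v=8: → [24,28); WM=25

7 11 12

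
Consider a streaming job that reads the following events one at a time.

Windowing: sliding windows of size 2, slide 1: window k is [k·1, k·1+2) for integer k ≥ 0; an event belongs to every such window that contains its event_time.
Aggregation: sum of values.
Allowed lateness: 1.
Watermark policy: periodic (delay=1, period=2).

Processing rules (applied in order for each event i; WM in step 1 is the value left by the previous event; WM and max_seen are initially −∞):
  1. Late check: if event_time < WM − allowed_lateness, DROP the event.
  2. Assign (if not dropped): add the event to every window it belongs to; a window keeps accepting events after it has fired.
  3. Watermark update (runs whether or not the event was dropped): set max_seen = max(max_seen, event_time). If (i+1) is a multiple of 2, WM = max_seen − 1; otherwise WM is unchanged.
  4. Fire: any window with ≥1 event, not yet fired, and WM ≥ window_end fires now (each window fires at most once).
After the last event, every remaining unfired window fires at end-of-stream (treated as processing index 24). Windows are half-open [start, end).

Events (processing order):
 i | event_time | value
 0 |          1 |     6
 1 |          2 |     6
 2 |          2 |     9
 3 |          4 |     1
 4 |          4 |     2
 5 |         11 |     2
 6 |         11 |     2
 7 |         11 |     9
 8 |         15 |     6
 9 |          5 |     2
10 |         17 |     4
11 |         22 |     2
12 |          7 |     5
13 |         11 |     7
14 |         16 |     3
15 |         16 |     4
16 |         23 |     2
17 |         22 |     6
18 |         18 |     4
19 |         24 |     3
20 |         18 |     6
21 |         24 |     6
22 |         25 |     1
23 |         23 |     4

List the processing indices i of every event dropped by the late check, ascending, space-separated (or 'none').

9 12 13 14 15 18 20

i=0 t=1 v=6: → [1,3),[0,2); WM=−∞
i=1 t=2 v=6: → [2,4),[1,3); WM=1
i=2 t=2 v=9: → [2,4),[1,3); WM=1
i=3 t=4 v=1: → [4,6),[3,5); WM=3; [0,2) fires=6 [1,3) fires=21
i=4 t=4 v=2: → [4,6),[3,5); WM=3
i=5 t=11 v=2: → [11,13),[10,12); WM=10; [2,4) fires=15 [3,5) fires=3 [4,6) fires=3
i=6 t=11 v=2: → [11,13),[10,12); WM=10
i=7 t=11 v=9: → [11,13),[10,12); WM=10
i=8 t=15 v=6: → [15,17),[14,16); WM=10
i=9 t=5 v=2: DROP (t<10-1); WM=14; [10,12) fires=13 [11,13) fires=13
i=10 t=17 v=4: → [17,19),[16,18); WM=14
i=11 t=22 v=2: → [22,24),[21,23); WM=21; [14,16) fires=6 [15,17) fires=6 [16,18) fires=4 [17,19) fires=4
i=12 t=7 v=5: DROP (t<21-1); WM=21
i=13 t=11 v=7: DROP (t<21-1); WM=21
i=14 t=16 v=3: DROP (t<21-1); WM=21
i=15 t=16 v=4: DROP (t<21-1); WM=21
i=16 t=23 v=2: → [23,25),[22,24); WM=21
i=17 t=22 v=6: → [22,24),[21,23); WM=22
i=18 t=18 v=4: DROP (t<22-1); WM=22
i=19 t=24 v=3: → [24,26),[23,25); WM=23; [21,23) fires=8
i=20 t=18 v=6: DROP (t<23-1); WM=23
i=21 t=24 v=6: → [24,26),[23,25); WM=23
i=22 t=25 v=1: → [25,27),[24,26); WM=23
i=23 t=23 v=4: → [23,25),[22,24); WM=24; [22,24) fires=14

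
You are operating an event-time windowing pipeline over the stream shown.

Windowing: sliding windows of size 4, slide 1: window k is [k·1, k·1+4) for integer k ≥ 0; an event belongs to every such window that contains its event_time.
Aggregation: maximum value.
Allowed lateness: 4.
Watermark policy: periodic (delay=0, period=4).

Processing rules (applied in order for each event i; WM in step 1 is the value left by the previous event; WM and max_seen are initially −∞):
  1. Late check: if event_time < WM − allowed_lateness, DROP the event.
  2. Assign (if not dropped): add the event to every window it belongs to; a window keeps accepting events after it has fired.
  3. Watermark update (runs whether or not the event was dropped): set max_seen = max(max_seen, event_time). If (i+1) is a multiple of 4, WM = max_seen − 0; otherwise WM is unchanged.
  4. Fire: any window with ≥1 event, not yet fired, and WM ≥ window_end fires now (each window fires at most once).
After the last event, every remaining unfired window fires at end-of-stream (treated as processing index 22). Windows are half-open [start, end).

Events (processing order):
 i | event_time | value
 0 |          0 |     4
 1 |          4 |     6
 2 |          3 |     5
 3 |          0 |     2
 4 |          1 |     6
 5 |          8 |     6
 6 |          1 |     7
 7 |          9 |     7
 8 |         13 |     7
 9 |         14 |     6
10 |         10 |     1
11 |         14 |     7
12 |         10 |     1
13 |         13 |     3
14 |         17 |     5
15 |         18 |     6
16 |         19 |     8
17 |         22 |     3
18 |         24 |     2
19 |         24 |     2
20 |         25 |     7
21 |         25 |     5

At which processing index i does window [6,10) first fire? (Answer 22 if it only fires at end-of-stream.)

i=0 t=0 v=4: → [0,4); WM=−∞
i=1 t=4 v=6: → [4,8),[3,7),[2,6),[1,5); WM=−∞
i=2 t=3 v=5: → [3,7),[2,6),[1,5),[0,4); WM=−∞
i=3 t=0 v=2: → [0,4); WM=4; [0,4) fires=5
i=4 t=1 v=6: → [1,5),[0,4); WM=4
i=5 t=8 v=6: → [8,12),[7,11),[6,10),[5,9); WM=4
i=6 t=1 v=7: → [1,5),[0,4); WM=4
i=7 t=9 v=7: → [9,13),[8,12),[7,11),[6,10); WM=9; [1,5) fires=7 [2,6) fires=6 [3,7) fires=6 [4,8) fires=6 [5,9) fires=6
i=8 t=13 v=7: → [13,17),[12,16),[11,15),[10,14); WM=9
i=9 t=14 v=6: → [14,18),[13,17),[12,16),[11,15); WM=9
i=10 t=10 v=1: → [10,14),[9,13),[8,12),[7,11); WM=9
i=11 t=14 v=7: → [14,18),[13,17),[12,16),[11,15); WM=14; [6,10) fires=7 [7,11) fires=7 [8,12) fires=7 [9,13) fires=7 [10,14) fires=7
i=12 t=10 v=1: → [10,14),[9,13),[8,12),[7,11); WM=14
i=13 t=13 v=3: → [13,17),[12,16),[11,15),[10,14); WM=14
i=14 t=17 v=5: → [17,21),[16,20),[15,19),[14,18); WM=14
i=15 t=18 v=6: → [18,22),[17,21),[16,20),[15,19); WM=18; [11,15) fires=7 [12,16) fires=7 [13,17) fires=7 [14,18) fires=7
i=16 t=19 v=8: → [19,23),[18,22),[17,21),[16,20); WM=18
i=17 t=22 v=3: → [22,26),[21,25),[20,24),[19,23); WM=18
i=18 t=24 v=2: → [24,28),[23,27),[22,26),[21,25); WM=18
i=19 t=24 v=2: → [24,28),[23,27),[22,26),[21,25); WM=24; [15,19) fires=6 [16,20) fires=8 [17,21) fires=8 [18,22) fires=8 [19,23) fires=8 [20,24) fires=3
i=20 t=25 v=7: → [25,29),[24,28),[23,27),[22,26); WM=24
i=21 t=25 v=5: → [25,29),[24,28),[23,27),[22,26); WM=24

11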